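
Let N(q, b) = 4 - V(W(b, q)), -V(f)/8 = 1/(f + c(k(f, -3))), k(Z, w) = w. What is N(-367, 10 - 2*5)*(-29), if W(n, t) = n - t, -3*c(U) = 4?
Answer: -127948/1097 ≈ -116.63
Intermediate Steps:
c(U) = -4/3 (c(U) = -1/3*4 = -4/3)
V(f) = -8/(-4/3 + f) (V(f) = -8/(f - 4/3) = -8/(-4/3 + f))
N(q, b) = 4 + 24/(-4 - 3*q + 3*b) (N(q, b) = 4 - (-24)/(-4 + 3*(b - q)) = 4 - (-24)/(-4 + (-3*q + 3*b)) = 4 - (-24)/(-4 - 3*q + 3*b) = 4 + 24/(-4 - 3*q + 3*b))
N(-367, 10 - 2*5)*(-29) = (4 - 8/(4/3 - 367 - (10 - 2*5)))*(-29) = (4 - 8/(4/3 - 367 - (10 - 10)))*(-29) = (4 - 8/(4/3 - 367 - 1*0))*(-29) = (4 - 8/(4/3 - 367 + 0))*(-29) = (4 - 8/(-1097/3))*(-29) = (4 - 8*(-3/1097))*(-29) = (4 + 24/1097)*(-29) = (4412/1097)*(-29) = -127948/1097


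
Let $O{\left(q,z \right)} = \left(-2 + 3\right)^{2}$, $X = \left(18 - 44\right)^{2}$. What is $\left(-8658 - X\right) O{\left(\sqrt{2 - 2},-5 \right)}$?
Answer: $-9334$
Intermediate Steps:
$X = 676$ ($X = \left(-26\right)^{2} = 676$)
$O{\left(q,z \right)} = 1$ ($O{\left(q,z \right)} = 1^{2} = 1$)
$\left(-8658 - X\right) O{\left(\sqrt{2 - 2},-5 \right)} = \left(-8658 - 676\right) 1 = \left(-9334\right) 1 = -9334$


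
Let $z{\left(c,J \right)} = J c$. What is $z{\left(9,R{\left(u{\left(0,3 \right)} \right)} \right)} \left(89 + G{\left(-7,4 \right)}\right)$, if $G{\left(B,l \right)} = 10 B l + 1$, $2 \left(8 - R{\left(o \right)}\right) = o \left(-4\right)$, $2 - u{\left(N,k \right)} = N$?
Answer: $-20520$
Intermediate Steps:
$u{\left(N,k \right)} = 2 - N$
$R{\left(o \right)} = 8 + 2 o$ ($R{\left(o \right)} = 8 - \frac{o \left(-4\right)}{2} = 8 - \frac{\left(-4\right) o}{2} = 8 + 2 o$)
$G{\left(B,l \right)} = 1 + 10 B l$ ($G{\left(B,l \right)} = 10 B l + 1 = 1 + 10 B l$)
$z{\left(9,R{\left(u{\left(0,3 \right)} \right)} \right)} \left(89 + G{\left(-7,4 \right)}\right) = \left(8 + 2 \left(2 - 0\right)\right) 9 \left(89 + \left(1 + 10 \left(-7\right) 4\right)\right) = \left(8 + 2 \left(2 + 0\right)\right) 9 \left(89 + \left(1 - 280\right)\right) = \left(8 + 2 \cdot 2\right) 9 \left(89 - 279\right) = \left(8 + 4\right) 9 \left(-190\right) = 12 \cdot 9 \left(-190\right) = 108 \left(-190\right) = -20520$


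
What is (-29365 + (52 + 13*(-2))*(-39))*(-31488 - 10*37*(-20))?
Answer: 731769352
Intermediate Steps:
(-29365 + (52 + 13*(-2))*(-39))*(-31488 - 10*37*(-20)) = (-29365 + (52 - 26)*(-39))*(-31488 - 370*(-20)) = (-29365 + 26*(-39))*(-31488 + 7400) = (-29365 - 1014)*(-24088) = -30379*(-24088) = 731769352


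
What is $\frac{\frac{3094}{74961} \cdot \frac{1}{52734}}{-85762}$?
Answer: $- \frac{91}{9971076992382} \approx -9.1264 \cdot 10^{-12}$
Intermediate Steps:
$\frac{\frac{3094}{74961} \cdot \frac{1}{52734}}{-85762} = 3094 \cdot \frac{1}{74961} \cdot \frac{1}{52734} \left(- \frac{1}{85762}\right) = \frac{3094}{74961} \cdot \frac{1}{52734} \left(- \frac{1}{85762}\right) = \frac{91}{116264511} \left(- \frac{1}{85762}\right) = - \frac{91}{9971076992382}$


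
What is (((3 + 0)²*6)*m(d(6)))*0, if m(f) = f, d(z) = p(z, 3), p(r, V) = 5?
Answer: 0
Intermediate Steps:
d(z) = 5
(((3 + 0)²*6)*m(d(6)))*0 = (((3 + 0)²*6)*5)*0 = ((3²*6)*5)*0 = ((9*6)*5)*0 = (54*5)*0 = 270*0 = 0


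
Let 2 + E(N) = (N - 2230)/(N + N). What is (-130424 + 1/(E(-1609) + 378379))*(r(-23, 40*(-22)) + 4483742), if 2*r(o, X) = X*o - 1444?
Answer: -142708420894985583896/243524205 ≈ -5.8601e+11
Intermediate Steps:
E(N) = -2 + (-2230 + N)/(2*N) (E(N) = -2 + (N - 2230)/(N + N) = -2 + (-2230 + N)/((2*N)) = -2 + (-2230 + N)*(1/(2*N)) = -2 + (-2230 + N)/(2*N))
r(o, X) = -722 + X*o/2 (r(o, X) = (X*o - 1444)/2 = (-1444 + X*o)/2 = -722 + X*o/2)
(-130424 + 1/(E(-1609) + 378379))*(r(-23, 40*(-22)) + 4483742) = (-130424 + 1/((-3/2 - 1115/(-1609)) + 378379))*((-722 + (1/2)*(40*(-22))*(-23)) + 4483742) = (-130424 + 1/((-3/2 - 1115*(-1/1609)) + 378379))*((-722 + (1/2)*(-880)*(-23)) + 4483742) = (-130424 + 1/((-3/2 + 1115/1609) + 378379))*((-722 + 10120) + 4483742) = (-130424 + 1/(-2597/3218 + 378379))*(9398 + 4483742) = (-130424 + 1/(1217621025/3218))*4493140 = (-130424 + 3218/1217621025)*4493140 = -158807004561382/1217621025*4493140 = -142708420894985583896/243524205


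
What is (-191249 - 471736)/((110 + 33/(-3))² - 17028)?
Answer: 73665/803 ≈ 91.737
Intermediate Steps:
(-191249 - 471736)/((110 + 33/(-3))² - 17028) = -662985/((110 + 33*(-⅓))² - 17028) = -662985/((110 - 11)² - 17028) = -662985/(99² - 17028) = -662985/(9801 - 17028) = -662985/(-7227) = -662985*(-1/7227) = 73665/803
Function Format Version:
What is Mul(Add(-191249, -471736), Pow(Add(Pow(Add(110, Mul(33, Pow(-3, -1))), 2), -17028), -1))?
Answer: Rational(73665, 803) ≈ 91.737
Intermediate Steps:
Mul(Add(-191249, -471736), Pow(Add(Pow(Add(110, Mul(33, Pow(-3, -1))), 2), -17028), -1)) = Mul(-662985, Pow(Add(Pow(Add(110, Mul(33, Rational(-1, 3))), 2), -17028), -1)) = Mul(-662985, Pow(Add(Pow(Add(110, -11), 2), -17028), -1)) = Mul(-662985, Pow(Add(Pow(99, 2), -17028), -1)) = Mul(-662985, Pow(Add(9801, -17028), -1)) = Mul(-662985, Pow(-7227, -1)) = Mul(-662985, Rational(-1, 7227)) = Rational(73665, 803)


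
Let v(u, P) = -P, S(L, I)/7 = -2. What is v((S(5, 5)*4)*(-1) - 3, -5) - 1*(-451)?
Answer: 456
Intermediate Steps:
S(L, I) = -14 (S(L, I) = 7*(-2) = -14)
v((S(5, 5)*4)*(-1) - 3, -5) - 1*(-451) = -1*(-5) - 1*(-451) = 5 + 451 = 456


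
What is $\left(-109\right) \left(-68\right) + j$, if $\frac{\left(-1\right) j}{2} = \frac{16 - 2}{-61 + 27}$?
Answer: $\frac{126018}{17} \approx 7412.8$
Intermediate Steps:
$j = \frac{14}{17}$ ($j = - 2 \frac{16 - 2}{-61 + 27} = - 2 \frac{14}{-34} = - 2 \cdot 14 \left(- \frac{1}{34}\right) = \left(-2\right) \left(- \frac{7}{17}\right) = \frac{14}{17} \approx 0.82353$)
$\left(-109\right) \left(-68\right) + j = \left(-109\right) \left(-68\right) + \frac{14}{17} = 7412 + \frac{14}{17} = \frac{126018}{17}$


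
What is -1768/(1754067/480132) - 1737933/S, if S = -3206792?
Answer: -906370633415427/1874976007688 ≈ -483.40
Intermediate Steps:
-1768/(1754067/480132) - 1737933/S = -1768/(1754067/480132) - 1737933/(-3206792) = -1768/(1754067*(1/480132)) - 1737933*(-1/3206792) = -1768/584689/160044 + 1737933/3206792 = -1768*160044/584689 + 1737933/3206792 = -282957792/584689 + 1737933/3206792 = -906370633415427/1874976007688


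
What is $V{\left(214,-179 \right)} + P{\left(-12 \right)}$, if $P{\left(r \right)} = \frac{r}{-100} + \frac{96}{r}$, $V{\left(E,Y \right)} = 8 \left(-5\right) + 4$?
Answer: $- \frac{1097}{25} \approx -43.88$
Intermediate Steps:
$V{\left(E,Y \right)} = -36$ ($V{\left(E,Y \right)} = -40 + 4 = -36$)
$P{\left(r \right)} = \frac{96}{r} - \frac{r}{100}$ ($P{\left(r \right)} = r \left(- \frac{1}{100}\right) + \frac{96}{r} = - \frac{r}{100} + \frac{96}{r} = \frac{96}{r} - \frac{r}{100}$)
$V{\left(214,-179 \right)} + P{\left(-12 \right)} = -36 + \left(\frac{96}{-12} - - \frac{3}{25}\right) = -36 + \left(96 \left(- \frac{1}{12}\right) + \frac{3}{25}\right) = -36 + \left(-8 + \frac{3}{25}\right) = -36 - \frac{197}{25} = - \frac{1097}{25}$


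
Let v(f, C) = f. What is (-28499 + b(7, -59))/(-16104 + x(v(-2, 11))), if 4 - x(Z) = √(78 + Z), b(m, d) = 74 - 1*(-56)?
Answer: 114185225/64802481 - 28369*√19/129604962 ≈ 1.7611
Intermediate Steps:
b(m, d) = 130 (b(m, d) = 74 + 56 = 130)
x(Z) = 4 - √(78 + Z)
(-28499 + b(7, -59))/(-16104 + x(v(-2, 11))) = (-28499 + 130)/(-16104 + (4 - √(78 - 2))) = -28369/(-16104 + (4 - √76)) = -28369/(-16104 + (4 - 2*√19)) = -28369/(-16100 - 2*√19)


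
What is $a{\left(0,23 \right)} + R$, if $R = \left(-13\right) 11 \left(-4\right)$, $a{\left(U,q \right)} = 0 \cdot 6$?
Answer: $572$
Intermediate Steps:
$a{\left(U,q \right)} = 0$
$R = 572$ ($R = \left(-143\right) \left(-4\right) = 572$)
$a{\left(0,23 \right)} + R = 0 + 572 = 572$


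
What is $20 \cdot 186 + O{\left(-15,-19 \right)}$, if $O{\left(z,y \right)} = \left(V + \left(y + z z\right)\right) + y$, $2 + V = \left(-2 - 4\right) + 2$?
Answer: $3901$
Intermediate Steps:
$V = -6$ ($V = -2 + \left(\left(-2 - 4\right) + 2\right) = -2 + \left(-6 + 2\right) = -2 - 4 = -6$)
$O{\left(z,y \right)} = -6 + z^{2} + 2 y$ ($O{\left(z,y \right)} = \left(-6 + \left(y + z z\right)\right) + y = \left(-6 + \left(y + z^{2}\right)\right) + y = \left(-6 + y + z^{2}\right) + y = -6 + z^{2} + 2 y$)
$20 \cdot 186 + O{\left(-15,-19 \right)} = 20 \cdot 186 + \left(-6 + \left(-15\right)^{2} + 2 \left(-19\right)\right) = 3720 - -181 = 3720 + 181 = 3901$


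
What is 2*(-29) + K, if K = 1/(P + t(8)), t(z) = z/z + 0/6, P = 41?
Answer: -2435/42 ≈ -57.976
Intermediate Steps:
t(z) = 1 (t(z) = 1 + 0*(⅙) = 1 + 0 = 1)
K = 1/42 (K = 1/(41 + 1) = 1/42 ≈ 0.023810)
2*(-29) + K = 2*(-29) + 1/42 = -58 + 1/42 = -2435/42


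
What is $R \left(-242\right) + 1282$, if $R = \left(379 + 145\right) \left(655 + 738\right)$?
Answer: $-176642262$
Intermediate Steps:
$R = 729932$ ($R = 524 \cdot 1393 = 729932$)
$R \left(-242\right) + 1282 = 729932 \left(-242\right) + 1282 = -176643544 + 1282 = -176642262$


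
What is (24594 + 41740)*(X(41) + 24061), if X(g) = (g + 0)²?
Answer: 1707569828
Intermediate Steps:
X(g) = g²
(24594 + 41740)*(X(41) + 24061) = (24594 + 41740)*(41² + 24061) = 66334*(1681 + 24061) = 66334*25742 = 1707569828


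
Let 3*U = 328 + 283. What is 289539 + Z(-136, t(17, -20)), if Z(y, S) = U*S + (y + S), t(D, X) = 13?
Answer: 876191/3 ≈ 2.9206e+5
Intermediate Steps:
U = 611/3 (U = (328 + 283)/3 = (1/3)*611 = 611/3 ≈ 203.67)
Z(y, S) = y + 614*S/3 (Z(y, S) = 611*S/3 + (y + S) = 611*S/3 + (S + y) = y + 614*S/3)
289539 + Z(-136, t(17, -20)) = 289539 + (-136 + (614/3)*13) = 289539 + (-136 + 7982/3) = 289539 + 7574/3 = 876191/3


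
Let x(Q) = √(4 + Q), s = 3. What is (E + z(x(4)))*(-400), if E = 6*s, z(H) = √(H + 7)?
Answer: -7200 - 400*√(7 + 2*√2) ≈ -8454.0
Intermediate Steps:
z(H) = √(7 + H)
E = 18 (E = 6*3 = 18)
(E + z(x(4)))*(-400) = (18 + √(7 + √(4 + 4)))*(-400) = (18 + √(7 + √8))*(-400) = (18 + √(7 + 2*√2))*(-400) = -7200 - 400*√(7 + 2*√2)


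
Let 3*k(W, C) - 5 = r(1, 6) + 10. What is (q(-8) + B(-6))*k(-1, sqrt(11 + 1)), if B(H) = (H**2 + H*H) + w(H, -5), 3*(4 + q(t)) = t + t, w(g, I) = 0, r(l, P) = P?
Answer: 1316/3 ≈ 438.67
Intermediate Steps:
k(W, C) = 7 (k(W, C) = 5/3 + (6 + 10)/3 = 5/3 + (1/3)*16 = 5/3 + 16/3 = 7)
q(t) = -4 + 2*t/3 (q(t) = -4 + (t + t)/3 = -4 + (2*t)/3 = -4 + 2*t/3)
B(H) = 2*H**2 (B(H) = (H**2 + H*H) + 0 = (H**2 + H**2) + 0 = 2*H**2 + 0 = 2*H**2)
(q(-8) + B(-6))*k(-1, sqrt(11 + 1)) = ((-4 + (2/3)*(-8)) + 2*(-6)**2)*7 = ((-4 - 16/3) + 2*36)*7 = (-28/3 + 72)*7 = (188/3)*7 = 1316/3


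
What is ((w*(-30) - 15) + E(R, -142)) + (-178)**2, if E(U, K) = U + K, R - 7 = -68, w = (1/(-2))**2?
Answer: 62917/2 ≈ 31459.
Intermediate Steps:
w = 1/4 (w = (-1/2)**2 = 1/4 ≈ 0.25000)
R = -61 (R = 7 - 68 = -61)
E(U, K) = K + U
((w*(-30) - 15) + E(R, -142)) + (-178)**2 = (((1/4)*(-30) - 15) + (-142 - 61)) + (-178)**2 = ((-15/2 - 15) - 203) + 31684 = (-45/2 - 203) + 31684 = -451/2 + 31684 = 62917/2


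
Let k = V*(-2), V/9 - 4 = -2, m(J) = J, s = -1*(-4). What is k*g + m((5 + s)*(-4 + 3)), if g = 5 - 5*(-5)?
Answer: -1089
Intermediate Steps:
s = 4
g = 30 (g = 5 + 25 = 30)
V = 18 (V = 36 + 9*(-2) = 36 - 18 = 18)
k = -36 (k = 18*(-2) = -36)
k*g + m((5 + s)*(-4 + 3)) = -36*30 + (5 + 4)*(-4 + 3) = -1080 + 9*(-1) = -1080 - 9 = -1089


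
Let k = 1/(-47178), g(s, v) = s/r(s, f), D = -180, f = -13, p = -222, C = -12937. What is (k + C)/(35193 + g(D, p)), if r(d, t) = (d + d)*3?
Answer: -610341787/1660343217 ≈ -0.36760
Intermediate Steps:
r(d, t) = 6*d (r(d, t) = (2*d)*3 = 6*d)
g(s, v) = ⅙ (g(s, v) = s/((6*s)) = s*(1/(6*s)) = ⅙)
k = -1/47178 ≈ -2.1196e-5
(k + C)/(35193 + g(D, p)) = (-1/47178 - 12937)/(35193 + ⅙) = -610341787/(47178*211159/6) = -610341787/47178*6/211159 = -610341787/1660343217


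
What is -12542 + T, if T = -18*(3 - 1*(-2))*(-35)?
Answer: -9392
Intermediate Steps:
T = 3150 (T = -18*(3 + 2)*(-35) = -18*5*(-35) = -90*(-35) = 3150)
-12542 + T = -12542 + 3150 = -9392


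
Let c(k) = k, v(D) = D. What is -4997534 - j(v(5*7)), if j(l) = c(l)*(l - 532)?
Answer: -4980139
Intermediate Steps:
j(l) = l*(-532 + l) (j(l) = l*(l - 532) = l*(-532 + l))
-4997534 - j(v(5*7)) = -4997534 - 5*7*(-532 + 5*7) = -4997534 - 35*(-532 + 35) = -4997534 - 35*(-497) = -4997534 - 1*(-17395) = -4997534 + 17395 = -4980139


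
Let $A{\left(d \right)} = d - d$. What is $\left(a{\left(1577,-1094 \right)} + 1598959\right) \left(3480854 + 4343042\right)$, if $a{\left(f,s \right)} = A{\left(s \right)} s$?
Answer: $12510088924264$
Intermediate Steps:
$A{\left(d \right)} = 0$
$a{\left(f,s \right)} = 0$ ($a{\left(f,s \right)} = 0 s = 0$)
$\left(a{\left(1577,-1094 \right)} + 1598959\right) \left(3480854 + 4343042\right) = \left(0 + 1598959\right) \left(3480854 + 4343042\right) = 1598959 \cdot 7823896 = 12510088924264$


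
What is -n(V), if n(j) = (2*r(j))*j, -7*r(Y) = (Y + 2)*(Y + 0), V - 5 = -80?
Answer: -821250/7 ≈ -1.1732e+5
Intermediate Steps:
V = -75 (V = 5 - 80 = -75)
r(Y) = -Y*(2 + Y)/7 (r(Y) = -(Y + 2)*(Y + 0)/7 = -(2 + Y)*Y/7 = -Y*(2 + Y)/7)
n(j) = -2*j²*(2 + j)/7 (n(j) = (2*(-j*(2 + j)/7))*j = (-2*j*(2 + j)/7)*j = -2*j²*(2 + j)/7)
-n(V) = -2*(-75)²*(-2 - 1*(-75))/7 = -2*5625*(-2 + 75)/7 = -2*5625*73/7 = -1*821250/7 = -821250/7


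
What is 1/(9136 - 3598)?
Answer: 1/5538 ≈ 0.00018057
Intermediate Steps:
1/(9136 - 3598) = 1/5538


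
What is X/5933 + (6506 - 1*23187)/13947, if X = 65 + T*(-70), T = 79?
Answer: -175188728/82747551 ≈ -2.1171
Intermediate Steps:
X = -5465 (X = 65 + 79*(-70) = 65 - 5530 = -5465)
X/5933 + (6506 - 1*23187)/13947 = -5465/5933 + (6506 - 1*23187)/13947 = -5465*1/5933 + (6506 - 23187)*(1/13947) = -5465/5933 - 16681*1/13947 = -5465/5933 - 16681/13947 = -175188728/82747551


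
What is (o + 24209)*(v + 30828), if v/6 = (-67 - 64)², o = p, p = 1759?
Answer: 3474362592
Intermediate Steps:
o = 1759
v = 102966 (v = 6*(-67 - 64)² = 6*(-131)² = 6*17161 = 102966)
(o + 24209)*(v + 30828) = (1759 + 24209)*(102966 + 30828) = 25968*133794 = 3474362592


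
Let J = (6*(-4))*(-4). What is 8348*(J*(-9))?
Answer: -7212672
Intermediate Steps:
J = 96 (J = -24*(-4) = 96)
8348*(J*(-9)) = 8348*(96*(-9)) = 8348*(-864) = -7212672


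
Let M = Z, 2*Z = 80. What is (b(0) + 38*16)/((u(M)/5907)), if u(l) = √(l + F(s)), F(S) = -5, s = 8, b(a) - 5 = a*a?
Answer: 3620991*√35/35 ≈ 6.1206e+5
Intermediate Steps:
b(a) = 5 + a² (b(a) = 5 + a*a = 5 + a²)
Z = 40 (Z = (½)*80 = 40)
M = 40
u(l) = √(-5 + l) (u(l) = √(l - 5) = √(-5 + l))
(b(0) + 38*16)/((u(M)/5907)) = ((5 + 0²) + 38*16)/((√(-5 + 40)/5907)) = ((5 + 0) + 608)/((√35*(1/5907))) = (5 + 608)/((√35/5907)) = 613*(5907*√35/35) = 3620991*√35/35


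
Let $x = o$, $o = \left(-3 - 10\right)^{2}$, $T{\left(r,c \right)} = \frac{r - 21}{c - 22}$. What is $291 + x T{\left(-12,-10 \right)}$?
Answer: $\frac{14889}{32} \approx 465.28$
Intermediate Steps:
$T{\left(r,c \right)} = \frac{-21 + r}{-22 + c}$
$o = 169$ ($o = \left(-13\right)^{2} = 169$)
$x = 169$
$291 + x T{\left(-12,-10 \right)} = 291 + 169 \frac{-21 - 12}{-22 - 10} = 291 + 169 \frac{1}{-32} \left(-33\right) = 291 + 169 \left(\left(- \frac{1}{32}\right) \left(-33\right)\right) = 291 + 169 \cdot \frac{33}{32} = 291 + \frac{5577}{32} = \frac{14889}{32}$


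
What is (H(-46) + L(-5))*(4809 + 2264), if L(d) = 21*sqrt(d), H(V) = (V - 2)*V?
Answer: 15617184 + 148533*I*sqrt(5) ≈ 1.5617e+7 + 3.3213e+5*I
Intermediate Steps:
H(V) = V*(-2 + V) (H(V) = (-2 + V)*V = V*(-2 + V))
(H(-46) + L(-5))*(4809 + 2264) = (-46*(-2 - 46) + 21*sqrt(-5))*(4809 + 2264) = (-46*(-48) + 21*(I*sqrt(5)))*7073 = (2208 + 21*I*sqrt(5))*7073 = 15617184 + 148533*I*sqrt(5)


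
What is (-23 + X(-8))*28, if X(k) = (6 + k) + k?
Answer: -924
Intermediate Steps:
X(k) = 6 + 2*k
(-23 + X(-8))*28 = (-23 + (6 + 2*(-8)))*28 = (-23 + (6 - 16))*28 = (-23 - 10)*28 = -33*28 = -924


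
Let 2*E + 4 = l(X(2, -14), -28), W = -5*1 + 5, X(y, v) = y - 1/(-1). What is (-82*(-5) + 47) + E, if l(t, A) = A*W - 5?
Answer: 905/2 ≈ 452.50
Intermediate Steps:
X(y, v) = 1 + y (X(y, v) = y - 1*(-1) = y + 1 = 1 + y)
W = 0 (W = -5 + 5 = 0)
l(t, A) = -5 (l(t, A) = A*0 - 5 = 0 - 5 = -5)
E = -9/2 (E = -2 + (½)*(-5) = -2 - 5/2 = -9/2 ≈ -4.5000)
(-82*(-5) + 47) + E = (-82*(-5) + 47) - 9/2 = (410 + 47) - 9/2 = 457 - 9/2 = 905/2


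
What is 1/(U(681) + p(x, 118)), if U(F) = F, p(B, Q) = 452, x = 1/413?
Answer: 1/1133 ≈ 0.00088261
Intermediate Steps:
x = 1/413 ≈ 0.0024213
1/(U(681) + p(x, 118)) = 1/(681 + 452) = 1/1133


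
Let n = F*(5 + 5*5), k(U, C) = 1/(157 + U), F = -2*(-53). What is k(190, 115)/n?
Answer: 1/1103460 ≈ 9.0624e-7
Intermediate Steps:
F = 106
n = 3180 (n = 106*(5 + 5*5) = 106*(5 + 25) = 106*30 = 3180)
k(190, 115)/n = 1/((157 + 190)*3180) = (1/3180)/347 = (1/347)*(1/3180) = 1/1103460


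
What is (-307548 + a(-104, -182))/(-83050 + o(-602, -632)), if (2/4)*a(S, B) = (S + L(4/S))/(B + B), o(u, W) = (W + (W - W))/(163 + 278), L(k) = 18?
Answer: 1763169975/476133866 ≈ 3.7031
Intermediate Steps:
o(u, W) = W/441 (o(u, W) = (W + 0)/441 = W*(1/441) = W/441)
a(S, B) = (18 + S)/B (a(S, B) = 2*((S + 18)/(B + B)) = 2*((18 + S)/((2*B))) = 2*((18 + S)*(1/(2*B))) = 2*((18 + S)/(2*B)) = (18 + S)/B)
(-307548 + a(-104, -182))/(-83050 + o(-602, -632)) = (-307548 + (18 - 104)/(-182))/(-83050 + (1/441)*(-632)) = (-307548 - 1/182*(-86))/(-83050 - 632/441) = (-307548 + 43/91)/(-36625682/441) = -27986825/91*(-441/36625682) = 1763169975/476133866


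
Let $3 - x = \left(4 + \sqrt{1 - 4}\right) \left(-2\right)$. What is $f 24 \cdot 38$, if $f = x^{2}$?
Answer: $99408 + 40128 i \sqrt{3} \approx 99408.0 + 69504.0 i$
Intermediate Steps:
$x = 11 + 2 i \sqrt{3}$ ($x = 3 - \left(4 + \sqrt{1 - 4}\right) \left(-2\right) = 3 - \left(4 + \sqrt{-3}\right) \left(-2\right) = 3 - \left(4 + i \sqrt{3}\right) \left(-2\right) = 3 - \left(-8 - 2 i \sqrt{3}\right) = 3 + \left(8 + 2 i \sqrt{3}\right) = 11 + 2 i \sqrt{3} \approx 11.0 + 3.4641 i$)
$f = \left(11 + 2 i \sqrt{3}\right)^{2} \approx 109.0 + 76.21 i$
$f 24 \cdot 38 = \left(109 + 44 i \sqrt{3}\right) 24 \cdot 38 = \left(2616 + 1056 i \sqrt{3}\right) 38 = 99408 + 40128 i \sqrt{3}$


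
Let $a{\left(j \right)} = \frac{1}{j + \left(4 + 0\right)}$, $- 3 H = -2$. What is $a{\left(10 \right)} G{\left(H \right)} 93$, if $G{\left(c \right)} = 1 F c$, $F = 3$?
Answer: $\frac{93}{7} \approx 13.286$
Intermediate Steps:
$H = \frac{2}{3}$ ($H = \left(- \frac{1}{3}\right) \left(-2\right) = \frac{2}{3} \approx 0.66667$)
$a{\left(j \right)} = \frac{1}{4 + j}$ ($a{\left(j \right)} = \frac{1}{j + 4} = \frac{1}{4 + j}$)
$G{\left(c \right)} = 3 c$ ($G{\left(c \right)} = 1 \cdot 3 c = 3 c$)
$a{\left(10 \right)} G{\left(H \right)} 93 = \frac{3 \cdot \frac{2}{3}}{4 + 10} \cdot 93 = \frac{1}{14} \cdot 2 \cdot 93 = \frac{1}{7} \cdot 93 = \frac{93}{7}$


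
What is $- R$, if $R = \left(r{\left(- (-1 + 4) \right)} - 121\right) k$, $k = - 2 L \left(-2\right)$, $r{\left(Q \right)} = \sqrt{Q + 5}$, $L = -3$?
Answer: $-1452 + 12 \sqrt{2} \approx -1435.0$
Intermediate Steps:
$r{\left(Q \right)} = \sqrt{5 + Q}$
$k = -12$ ($k = \left(-2\right) \left(-3\right) \left(-2\right) = 6 \left(-2\right) = -12$)
$R = 1452 - 12 \sqrt{2}$ ($R = \left(\sqrt{5 - \left(-1 + 4\right)} - 121\right) \left(-12\right) = \left(\sqrt{5 - 3} - 121\right) \left(-12\right) = \left(\sqrt{2} - 121\right) \left(-12\right) = \left(-121 + \sqrt{2}\right) \left(-12\right) = 1452 - 12 \sqrt{2} \approx 1435.0$)
$- R = - (1452 - 12 \sqrt{2}) = -1452 + 12 \sqrt{2}$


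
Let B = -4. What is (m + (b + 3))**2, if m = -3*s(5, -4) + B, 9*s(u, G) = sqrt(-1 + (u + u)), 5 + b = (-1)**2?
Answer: 36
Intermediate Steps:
b = -4 (b = -5 + (-1)**2 = -5 + 1 = -4)
s(u, G) = sqrt(-1 + 2*u)/9 (s(u, G) = sqrt(-1 + (u + u))/9 = sqrt(-1 + 2*u)/9)
m = -5 (m = -sqrt(-1 + 2*5)/3 - 4 = -sqrt(-1 + 10)/3 - 4 = -sqrt(9)/3 - 4 = -3/3 - 4 = -3*1/3 - 4 = -1 - 4 = -5)
(m + (b + 3))**2 = (-5 + (-4 + 3))**2 = (-5 - 1)**2 = (-6)**2 = 36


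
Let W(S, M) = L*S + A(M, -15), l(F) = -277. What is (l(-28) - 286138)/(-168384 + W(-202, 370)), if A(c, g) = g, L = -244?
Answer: 286415/119111 ≈ 2.4046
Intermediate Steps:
W(S, M) = -15 - 244*S (W(S, M) = -244*S - 15 = -15 - 244*S)
(l(-28) - 286138)/(-168384 + W(-202, 370)) = (-277 - 286138)/(-168384 + (-15 - 244*(-202))) = -286415/(-168384 + (-15 + 49288)) = -286415/(-168384 + 49273) = -286415/(-119111) = -286415*(-1/119111) = 286415/119111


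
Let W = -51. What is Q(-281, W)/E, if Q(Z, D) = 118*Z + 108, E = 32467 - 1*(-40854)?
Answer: -33050/73321 ≈ -0.45076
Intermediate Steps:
E = 73321 (E = 32467 + 40854 = 73321)
Q(Z, D) = 108 + 118*Z
Q(-281, W)/E = (108 + 118*(-281))/73321 = (108 - 33158)*(1/73321) = -33050*1/73321 = -33050/73321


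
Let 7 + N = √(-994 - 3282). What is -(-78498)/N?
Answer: -549486/4325 - 156996*I*√1069/4325 ≈ -127.05 - 1186.8*I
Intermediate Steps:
N = -7 + 2*I*√1069 (N = -7 + √(-994 - 3282) = -7 + √(-4276) = -7 + 2*I*√1069 ≈ -7.0 + 65.391*I)
-(-78498)/N = -(-78498)/(-7 + 2*I*√1069) = 78498/(-7 + 2*I*√1069)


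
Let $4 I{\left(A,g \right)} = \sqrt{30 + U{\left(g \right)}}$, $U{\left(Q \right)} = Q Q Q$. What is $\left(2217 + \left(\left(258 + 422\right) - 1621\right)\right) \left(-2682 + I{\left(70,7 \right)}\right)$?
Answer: $-3422232 + 319 \sqrt{373} \approx -3.4161 \cdot 10^{6}$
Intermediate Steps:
$U{\left(Q \right)} = Q^{3}$ ($U{\left(Q \right)} = Q^{2} Q = Q^{3}$)
$I{\left(A,g \right)} = \frac{\sqrt{30 + g^{3}}}{4}$
$\left(2217 + \left(\left(258 + 422\right) - 1621\right)\right) \left(-2682 + I{\left(70,7 \right)}\right) = \left(2217 + \left(\left(258 + 422\right) - 1621\right)\right) \left(-2682 + \frac{\sqrt{30 + 7^{3}}}{4}\right) = \left(2217 + \left(680 - 1621\right)\right) \left(-2682 + \frac{\sqrt{30 + 343}}{4}\right) = \left(2217 - 941\right) \left(-2682 + \frac{\sqrt{373}}{4}\right) = 1276 \left(-2682 + \frac{\sqrt{373}}{4}\right) = -3422232 + 319 \sqrt{373}$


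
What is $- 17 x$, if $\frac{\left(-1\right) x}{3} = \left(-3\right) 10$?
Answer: $-1530$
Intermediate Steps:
$x = 90$ ($x = - 3 \left(\left(-3\right) 10\right) = \left(-3\right) \left(-30\right) = 90$)
$- 17 x = \left(-17\right) 90 = -1530$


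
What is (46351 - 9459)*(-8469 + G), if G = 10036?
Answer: 57809764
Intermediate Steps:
(46351 - 9459)*(-8469 + G) = (46351 - 9459)*(-8469 + 10036) = 36892*1567 = 57809764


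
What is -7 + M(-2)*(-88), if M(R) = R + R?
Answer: 345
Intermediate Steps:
M(R) = 2*R
-7 + M(-2)*(-88) = -7 + (2*(-2))*(-88) = -7 - 4*(-88) = -7 + 352 = 345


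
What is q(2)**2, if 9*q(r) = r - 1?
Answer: 1/81 ≈ 0.012346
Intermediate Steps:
q(r) = -1/9 + r/9 (q(r) = (r - 1)/9 = (-1 + r)/9 = -1/9 + r/9)
q(2)**2 = (-1/9 + (1/9)*2)**2 = (-1/9 + 2/9)**2 = (1/9)**2 = 1/81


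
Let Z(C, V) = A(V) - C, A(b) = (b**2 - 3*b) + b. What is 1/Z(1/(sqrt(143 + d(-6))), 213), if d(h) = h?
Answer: 6157191/276722635112 + sqrt(137)/276722635112 ≈ 2.2250e-5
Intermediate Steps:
A(b) = b**2 - 2*b
Z(C, V) = -C + V*(-2 + V) (Z(C, V) = V*(-2 + V) - C = -C + V*(-2 + V))
1/Z(1/(sqrt(143 + d(-6))), 213) = 1/(-1/(sqrt(143 - 6)) + 213*(-2 + 213)) = 1/(-1/(sqrt(137)) + 213*211) = 1/(-sqrt(137)/137 + 44943) = 1/(44943 - sqrt(137)/137)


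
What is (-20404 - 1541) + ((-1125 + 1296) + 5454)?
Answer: -16320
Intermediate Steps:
(-20404 - 1541) + ((-1125 + 1296) + 5454) = -21945 + (171 + 5454) = -21945 + 5625 = -16320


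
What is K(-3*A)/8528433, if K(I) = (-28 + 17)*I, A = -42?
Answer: -462/2842811 ≈ -0.00016252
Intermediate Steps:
K(I) = -11*I
K(-3*A)/8528433 = -(-33)*(-42)/8528433 = -11*126*(1/8528433) = -1386*1/8528433 = -462/2842811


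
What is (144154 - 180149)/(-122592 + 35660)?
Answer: 35995/86932 ≈ 0.41406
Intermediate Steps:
(144154 - 180149)/(-122592 + 35660) = -35995/(-86932) = -35995*(-1/86932) = 35995/86932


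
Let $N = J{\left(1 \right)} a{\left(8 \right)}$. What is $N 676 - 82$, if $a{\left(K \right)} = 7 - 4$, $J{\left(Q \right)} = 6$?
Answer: $12086$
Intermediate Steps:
$a{\left(K \right)} = 3$ ($a{\left(K \right)} = 7 - 4 = 3$)
$N = 18$ ($N = 6 \cdot 3 = 18$)
$N 676 - 82 = 18 \cdot 676 - 82 = 12168 - 82 = 12086$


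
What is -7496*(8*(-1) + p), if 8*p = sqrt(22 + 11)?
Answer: 59968 - 937*sqrt(33) ≈ 54585.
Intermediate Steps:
p = sqrt(33)/8 (p = sqrt(22 + 11)/8 = sqrt(33)/8 ≈ 0.71807)
-7496*(8*(-1) + p) = -7496*(8*(-1) + sqrt(33)/8) = -7496*(-8 + sqrt(33)/8) = 59968 - 937*sqrt(33)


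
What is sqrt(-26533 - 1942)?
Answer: 5*I*sqrt(1139) ≈ 168.75*I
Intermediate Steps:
sqrt(-26533 - 1942) = sqrt(-28475) = 5*I*sqrt(1139)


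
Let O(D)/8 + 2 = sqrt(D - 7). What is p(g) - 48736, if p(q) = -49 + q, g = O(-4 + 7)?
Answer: -48801 + 16*I ≈ -48801.0 + 16.0*I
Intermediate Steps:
O(D) = -16 + 8*sqrt(-7 + D) (O(D) = -16 + 8*sqrt(D - 7) = -16 + 8*sqrt(-7 + D))
g = -16 + 16*I (g = -16 + 8*sqrt(-7 + (-4 + 7)) = -16 + 8*sqrt(-7 + 3) = -16 + 8*sqrt(-4) = -16 + 8*(2*I) = -16 + 16*I ≈ -16.0 + 16.0*I)
p(g) - 48736 = (-49 + (-16 + 16*I)) - 48736 = (-65 + 16*I) - 48736 = -48801 + 16*I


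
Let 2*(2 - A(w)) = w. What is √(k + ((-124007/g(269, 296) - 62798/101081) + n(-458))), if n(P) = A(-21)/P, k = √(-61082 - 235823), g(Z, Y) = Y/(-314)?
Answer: √(385971698119605169674930 + 2934090219297727876*I*√296905)/1712918626 ≈ 362.7 + 0.75117*I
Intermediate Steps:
g(Z, Y) = -Y/314 (g(Z, Y) = Y*(-1/314) = -Y/314)
k = I*√296905 (k = √(-296905) = I*√296905 ≈ 544.89*I)
A(w) = 2 - w/2
n(P) = 25/(2*P) (n(P) = (2 - ½*(-21))/P = (2 + 21/2)/P = 25/(2*P))
√(k + ((-124007/g(269, 296) - 62798/101081) + n(-458))) = √(I*√296905 + ((-124007/((-1/314*296)) - 62798/101081) + (25/2)/(-458))) = √(I*√296905 + ((-124007/(-148/157) - 62798*1/101081) + (25/2)*(-1/458))) = √(I*√296905 + ((-124007*(-157/148) - 62798/101081) - 25/916)) = √(I*√296905 + ((19469099/148 - 62798/101081) - 25/916)) = √(I*√296905 + (1967946701915/14959988 - 25/916)) = √(I*√296905 + 225329850619305/1712918626) = √(225329850619305/1712918626 + I*√296905)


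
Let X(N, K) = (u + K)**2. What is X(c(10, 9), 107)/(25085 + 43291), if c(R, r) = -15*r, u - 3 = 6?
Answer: 1682/8547 ≈ 0.19679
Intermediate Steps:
u = 9 (u = 3 + 6 = 9)
X(N, K) = (9 + K)**2
X(c(10, 9), 107)/(25085 + 43291) = (9 + 107)**2/(25085 + 43291) = 116**2/68376 = 13456*(1/68376) = 1682/8547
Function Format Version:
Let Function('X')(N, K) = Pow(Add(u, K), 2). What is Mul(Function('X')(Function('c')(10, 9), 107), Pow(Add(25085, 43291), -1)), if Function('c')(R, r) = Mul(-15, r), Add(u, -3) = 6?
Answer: Rational(1682, 8547) ≈ 0.19679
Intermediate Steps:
u = 9 (u = Add(3, 6) = 9)
Function('X')(N, K) = Pow(Add(9, K), 2)
Mul(Function('X')(Function('c')(10, 9), 107), Pow(Add(25085, 43291), -1)) = Mul(Pow(Add(9, 107), 2), Pow(Add(25085, 43291), -1)) = Mul(Pow(116, 2), Pow(68376, -1)) = Mul(13456, Rational(1, 68376)) = Rational(1682, 8547)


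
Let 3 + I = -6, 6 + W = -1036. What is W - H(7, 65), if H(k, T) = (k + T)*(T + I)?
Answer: -5074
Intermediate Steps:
W = -1042 (W = -6 - 1036 = -1042)
I = -9 (I = -3 - 6 = -9)
H(k, T) = (-9 + T)*(T + k) (H(k, T) = (k + T)*(T - 9) = (T + k)*(-9 + T) = (-9 + T)*(T + k))
W - H(7, 65) = -1042 - (65² - 9*65 - 9*7 + 65*7) = -1042 - (4225 - 585 - 63 + 455) = -1042 - 1*4032 = -1042 - 4032 = -5074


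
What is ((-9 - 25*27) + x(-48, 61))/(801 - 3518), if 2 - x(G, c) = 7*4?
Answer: 710/2717 ≈ 0.26132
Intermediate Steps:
x(G, c) = -26 (x(G, c) = 2 - 7*4 = 2 - 1*28 = 2 - 28 = -26)
((-9 - 25*27) + x(-48, 61))/(801 - 3518) = ((-9 - 25*27) - 26)/(801 - 3518) = ((-9 - 675) - 26)/(-2717) = (-684 - 26)*(-1/2717) = -710*(-1/2717) = 710/2717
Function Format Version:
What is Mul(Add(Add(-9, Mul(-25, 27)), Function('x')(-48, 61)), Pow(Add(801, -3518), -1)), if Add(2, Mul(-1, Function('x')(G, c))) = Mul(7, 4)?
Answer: Rational(710, 2717) ≈ 0.26132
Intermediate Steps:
Function('x')(G, c) = -26 (Function('x')(G, c) = Add(2, Mul(-1, Mul(7, 4))) = Add(2, Mul(-1, 28)) = Add(2, -28) = -26)
Mul(Add(Add(-9, Mul(-25, 27)), Function('x')(-48, 61)), Pow(Add(801, -3518), -1)) = Mul(Add(Add(-9, Mul(-25, 27)), -26), Pow(Add(801, -3518), -1)) = Mul(Add(Add(-9, -675), -26), Pow(-2717, -1)) = Mul(Add(-684, -26), Rational(-1, 2717)) = Mul(-710, Rational(-1, 2717)) = Rational(710, 2717)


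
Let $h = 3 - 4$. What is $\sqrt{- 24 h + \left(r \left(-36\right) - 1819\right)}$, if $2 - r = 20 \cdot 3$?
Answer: $\sqrt{293} \approx 17.117$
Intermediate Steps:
$r = -58$ ($r = 2 - 20 \cdot 3 = 2 - 60 = -58$)
$h = -1$ ($h = 3 - 4 = -1$)
$\sqrt{- 24 h + \left(r \left(-36\right) - 1819\right)} = \sqrt{\left(-24\right) \left(-1\right) - -269} = \sqrt{24 + \left(2088 - 1819\right)} = \sqrt{24 + 269} = \sqrt{293}$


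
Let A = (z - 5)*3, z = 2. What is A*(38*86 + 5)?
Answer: -29457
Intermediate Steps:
A = -9 (A = (2 - 5)*3 = -3*3 = -9)
A*(38*86 + 5) = -9*(38*86 + 5) = -9*(3268 + 5) = -9*3273 = -29457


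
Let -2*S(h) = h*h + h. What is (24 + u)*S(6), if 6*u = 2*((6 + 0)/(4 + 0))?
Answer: -1029/2 ≈ -514.50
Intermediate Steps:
u = ½ (u = (2*((6 + 0)/(4 + 0)))/6 = (2*(6/4))/6 = (2*(6*(¼)))/6 = (2*(3/2))/6 = (⅙)*3 = ½ ≈ 0.50000)
S(h) = -h/2 - h²/2 (S(h) = -(h*h + h)/2 = -(h² + h)/2 = -(h + h²)/2 = -h/2 - h²/2)
(24 + u)*S(6) = (24 + ½)*(-½*6*(1 + 6)) = 49*(-½*6*7)/2 = (49/2)*(-21) = -1029/2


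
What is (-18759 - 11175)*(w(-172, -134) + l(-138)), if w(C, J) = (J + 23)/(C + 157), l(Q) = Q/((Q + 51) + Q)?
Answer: -5996778/25 ≈ -2.3987e+5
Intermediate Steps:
l(Q) = Q/(51 + 2*Q) (l(Q) = Q/((51 + Q) + Q) = Q/(51 + 2*Q))
w(C, J) = (23 + J)/(157 + C)
(-18759 - 11175)*(w(-172, -134) + l(-138)) = (-18759 - 11175)*((23 - 134)/(157 - 172) - 138/(51 + 2*(-138))) = -29934*(-111/(-15) - 138/(51 - 276)) = -29934*(-1/15*(-111) - 138/(-225)) = -29934*(37/5 - 138*(-1/225)) = -29934*(37/5 + 46/75) = -29934*601/75 = -5996778/25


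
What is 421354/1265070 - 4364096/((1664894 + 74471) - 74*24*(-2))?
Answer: -217568267141/100223273145 ≈ -2.1708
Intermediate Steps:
421354/1265070 - 4364096/((1664894 + 74471) - 74*24*(-2)) = 421354*(1/1265070) - 4364096/(1739365 - 1776*(-2)) = 210677/632535 - 4364096/(1739365 + 3552) = 210677/632535 - 4364096/1742917 = 210677/632535 - 4364096*1/1742917 = 210677/632535 - 396736/158447 = -217568267141/100223273145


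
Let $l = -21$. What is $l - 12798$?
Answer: $-12819$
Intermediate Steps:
$l - 12798 = -21 - 12798 = -12819$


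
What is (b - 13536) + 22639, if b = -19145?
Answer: -10042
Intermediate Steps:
(b - 13536) + 22639 = (-19145 - 13536) + 22639 = -32681 + 22639 = -10042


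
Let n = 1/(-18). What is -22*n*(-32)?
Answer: -352/9 ≈ -39.111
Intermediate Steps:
n = -1/18 ≈ -0.055556
-22*n*(-32) = -22*(-1/18)*(-32) = (11/9)*(-32) = -352/9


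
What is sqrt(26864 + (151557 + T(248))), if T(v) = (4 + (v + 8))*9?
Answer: 7*sqrt(3689) ≈ 425.16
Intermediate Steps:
T(v) = 108 + 9*v (T(v) = (4 + (8 + v))*9 = (12 + v)*9 = 108 + 9*v)
sqrt(26864 + (151557 + T(248))) = sqrt(26864 + (151557 + (108 + 9*248))) = sqrt(26864 + (151557 + (108 + 2232))) = sqrt(26864 + (151557 + 2340)) = sqrt(26864 + 153897) = sqrt(180761) = 7*sqrt(3689)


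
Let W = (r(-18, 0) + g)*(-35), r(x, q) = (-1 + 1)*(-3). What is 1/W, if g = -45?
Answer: 1/1575 ≈ 0.00063492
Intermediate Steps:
r(x, q) = 0 (r(x, q) = 0*(-3) = 0)
W = 1575 (W = (0 - 45)*(-35) = -45*(-35) = 1575)
1/W = 1/1575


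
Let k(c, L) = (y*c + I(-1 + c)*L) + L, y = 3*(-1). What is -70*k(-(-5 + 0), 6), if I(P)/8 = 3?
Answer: -9450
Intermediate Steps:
y = -3
I(P) = 24 (I(P) = 8*3 = 24)
k(c, L) = -3*c + 25*L (k(c, L) = (-3*c + 24*L) + L = -3*c + 25*L)
-70*k(-(-5 + 0), 6) = -70*(-(-3)*(-5 + 0) + 25*6) = -70*(-(-3)*(-5) + 150) = -70*(-3*5 + 150) = -70*(-15 + 150) = -70*135 = -9450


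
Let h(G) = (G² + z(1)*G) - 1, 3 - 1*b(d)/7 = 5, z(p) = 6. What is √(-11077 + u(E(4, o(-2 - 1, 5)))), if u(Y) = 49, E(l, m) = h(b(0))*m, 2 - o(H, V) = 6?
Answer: 2*I*√2757 ≈ 105.01*I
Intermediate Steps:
b(d) = -14 (b(d) = 21 - 7*5 = 21 - 35 = -14)
o(H, V) = -4 (o(H, V) = 2 - 1*6 = 2 - 6 = -4)
h(G) = -1 + G² + 6*G (h(G) = (G² + 6*G) - 1 = -1 + G² + 6*G)
E(l, m) = 111*m (E(l, m) = (-1 + (-14)² + 6*(-14))*m = (-1 + 196 - 84)*m = 111*m)
√(-11077 + u(E(4, o(-2 - 1, 5)))) = √(-11077 + 49) = √(-11028) = 2*I*√2757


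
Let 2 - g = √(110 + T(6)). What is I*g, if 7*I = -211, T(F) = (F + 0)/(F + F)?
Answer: -422/7 + 211*√442/14 ≈ 256.57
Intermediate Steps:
T(F) = ½ (T(F) = F/((2*F)) = F*(1/(2*F)) = ½)
I = -211/7 (I = (⅐)*(-211) = -211/7 ≈ -30.143)
g = 2 - √442/2 (g = 2 - √(110 + ½) = 2 - √(221/2) = 2 - √442/2 ≈ -8.5119)
I*g = -211*(2 - √442/2)/7 = -422/7 + 211*√442/14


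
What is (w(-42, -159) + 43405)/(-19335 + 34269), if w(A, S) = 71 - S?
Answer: 14545/4978 ≈ 2.9219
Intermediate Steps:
(w(-42, -159) + 43405)/(-19335 + 34269) = ((71 - 1*(-159)) + 43405)/(-19335 + 34269) = ((71 + 159) + 43405)/14934 = (230 + 43405)*(1/14934) = 43635*(1/14934) = 14545/4978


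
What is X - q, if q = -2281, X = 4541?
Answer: 6822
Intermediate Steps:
X - q = 4541 - 1*(-2281) = 4541 + 2281 = 6822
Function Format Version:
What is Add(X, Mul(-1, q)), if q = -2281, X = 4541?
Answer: 6822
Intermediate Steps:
Add(X, Mul(-1, q)) = Add(4541, Mul(-1, -2281)) = Add(4541, 2281) = 6822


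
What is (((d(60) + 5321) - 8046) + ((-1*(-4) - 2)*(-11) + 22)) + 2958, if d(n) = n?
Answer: 293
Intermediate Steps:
(((d(60) + 5321) - 8046) + ((-1*(-4) - 2)*(-11) + 22)) + 2958 = (((60 + 5321) - 8046) + ((-1*(-4) - 2)*(-11) + 22)) + 2958 = ((5381 - 8046) + ((4 - 2)*(-11) + 22)) + 2958 = (-2665 + (2*(-11) + 22)) + 2958 = (-2665 + (-22 + 22)) + 2958 = (-2665 + 0) + 2958 = -2665 + 2958 = 293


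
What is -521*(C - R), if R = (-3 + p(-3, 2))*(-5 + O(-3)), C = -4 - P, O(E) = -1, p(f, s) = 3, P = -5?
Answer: -521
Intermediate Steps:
C = 1 (C = -4 - 1*(-5) = -4 + 5 = 1)
R = 0 (R = (-3 + 3)*(-5 - 1) = 0*(-6) = 0)
-521*(C - R) = -521*(1 - 1*0) = -521*(1 + 0) = -521*1 = -521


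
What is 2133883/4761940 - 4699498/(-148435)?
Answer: 907818817169/28273542556 ≈ 32.108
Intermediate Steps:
2133883/4761940 - 4699498/(-148435) = 2133883*(1/4761940) - 4699498*(-1/148435) = 2133883/4761940 + 4699498/148435 = 907818817169/28273542556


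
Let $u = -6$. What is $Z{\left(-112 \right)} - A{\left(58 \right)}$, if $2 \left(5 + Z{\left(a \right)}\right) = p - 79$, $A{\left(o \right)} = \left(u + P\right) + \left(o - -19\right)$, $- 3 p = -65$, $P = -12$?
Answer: $- \frac{278}{3} \approx -92.667$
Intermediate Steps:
$p = \frac{65}{3}$ ($p = \left(- \frac{1}{3}\right) \left(-65\right) = \frac{65}{3} \approx 21.667$)
$A{\left(o \right)} = 1 + o$ ($A{\left(o \right)} = \left(-6 - 12\right) + \left(o - -19\right) = -18 + \left(o + 19\right) = -18 + \left(19 + o\right) = 1 + o$)
$Z{\left(a \right)} = - \frac{101}{3}$ ($Z{\left(a \right)} = -5 + \frac{\frac{65}{3} - 79}{2} = -5 + \frac{1}{2} \left(- \frac{172}{3}\right) = -5 - \frac{86}{3} = - \frac{101}{3}$)
$Z{\left(-112 \right)} - A{\left(58 \right)} = - \frac{101}{3} - \left(1 + 58\right) = - \frac{101}{3} - 59 = - \frac{278}{3}$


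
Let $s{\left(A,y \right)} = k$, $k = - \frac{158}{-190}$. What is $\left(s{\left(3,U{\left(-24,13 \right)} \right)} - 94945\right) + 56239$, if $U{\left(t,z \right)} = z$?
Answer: $- \frac{3676991}{95} \approx -38705.0$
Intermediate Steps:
$k = \frac{79}{95}$ ($k = \left(-158\right) \left(- \frac{1}{190}\right) = \frac{79}{95} \approx 0.83158$)
$s{\left(A,y \right)} = \frac{79}{95}$
$\left(s{\left(3,U{\left(-24,13 \right)} \right)} - 94945\right) + 56239 = \left(\frac{79}{95} - 94945\right) + 56239 = - \frac{9019696}{95} + 56239 = - \frac{3676991}{95}$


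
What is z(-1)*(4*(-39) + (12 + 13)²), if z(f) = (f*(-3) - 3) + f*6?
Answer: -2814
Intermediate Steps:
z(f) = -3 + 3*f (z(f) = (-3*f - 3) + 6*f = (-3 - 3*f) + 6*f = -3 + 3*f)
z(-1)*(4*(-39) + (12 + 13)²) = (-3 + 3*(-1))*(4*(-39) + (12 + 13)²) = (-3 - 3)*(-156 + 25²) = -6*(-156 + 625) = -6*469 = -2814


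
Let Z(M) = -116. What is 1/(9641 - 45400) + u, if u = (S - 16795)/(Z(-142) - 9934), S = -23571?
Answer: 721718872/179688975 ≈ 4.0165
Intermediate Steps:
u = 20183/5025 (u = (-23571 - 16795)/(-116 - 9934) = -40366/(-10050) = -40366*(-1/10050) = 20183/5025 ≈ 4.0165)
1/(9641 - 45400) + u = 1/(9641 - 45400) + 20183/5025 = 1/(-35759) + 20183/5025 = -1/35759 + 20183/5025 = 721718872/179688975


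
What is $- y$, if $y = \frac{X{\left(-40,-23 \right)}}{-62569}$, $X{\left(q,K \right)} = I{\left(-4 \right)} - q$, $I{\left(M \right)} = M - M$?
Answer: $\frac{40}{62569} \approx 0.00063929$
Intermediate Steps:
$I{\left(M \right)} = 0$
$X{\left(q,K \right)} = - q$ ($X{\left(q,K \right)} = 0 - q = - q$)
$y = - \frac{40}{62569}$ ($y = \frac{\left(-1\right) \left(-40\right)}{-62569} = 40 \left(- \frac{1}{62569}\right) = - \frac{40}{62569} \approx -0.00063929$)
$- y = \left(-1\right) \left(- \frac{40}{62569}\right) = \frac{40}{62569}$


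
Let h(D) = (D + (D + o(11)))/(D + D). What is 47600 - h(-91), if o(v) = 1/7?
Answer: 60641127/1274 ≈ 47599.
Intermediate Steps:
o(v) = ⅐ (o(v) = 1*(⅐) = ⅐)
h(D) = (⅐ + 2*D)/(2*D) (h(D) = (D + (D + ⅐))/(D + D) = (D + (⅐ + D))/((2*D)) = (⅐ + 2*D)*(1/(2*D)) = (⅐ + 2*D)/(2*D))
47600 - h(-91) = 47600 - (1/14 - 91)/(-91) = 47600 - (-1)*(-1273)/(91*14) = 47600 - 1*1273/1274 = 47600 - 1273/1274 = 60641127/1274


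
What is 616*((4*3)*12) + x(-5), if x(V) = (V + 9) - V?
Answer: 88713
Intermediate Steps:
x(V) = 9 (x(V) = (9 + V) - V = 9)
616*((4*3)*12) + x(-5) = 616*((4*3)*12) + 9 = 616*(12*12) + 9 = 616*144 + 9 = 88704 + 9 = 88713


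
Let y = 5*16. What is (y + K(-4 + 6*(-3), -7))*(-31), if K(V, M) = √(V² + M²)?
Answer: -2480 - 31*√533 ≈ -3195.7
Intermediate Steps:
K(V, M) = √(M² + V²)
y = 80
(y + K(-4 + 6*(-3), -7))*(-31) = (80 + √((-7)² + (-4 + 6*(-3))²))*(-31) = (80 + √(49 + (-4 - 18)²))*(-31) = (80 + √(49 + (-22)²))*(-31) = (80 + √(49 + 484))*(-31) = (80 + √533)*(-31) = -2480 - 31*√533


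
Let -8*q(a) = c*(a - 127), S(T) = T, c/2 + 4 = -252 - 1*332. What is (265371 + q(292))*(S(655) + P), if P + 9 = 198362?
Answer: 57637891008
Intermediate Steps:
c = -1176 (c = -8 + 2*(-252 - 1*332) = -8 + 2*(-252 - 332) = -8 + 2*(-584) = -8 - 1168 = -1176)
P = 198353 (P = -9 + 198362 = 198353)
q(a) = -18669 + 147*a (q(a) = -(-147)*(a - 127) = -(-147)*(-127 + a) = -(149352 - 1176*a)/8 = -18669 + 147*a)
(265371 + q(292))*(S(655) + P) = (265371 + (-18669 + 147*292))*(655 + 198353) = (265371 + (-18669 + 42924))*199008 = (265371 + 24255)*199008 = 289626*199008 = 57637891008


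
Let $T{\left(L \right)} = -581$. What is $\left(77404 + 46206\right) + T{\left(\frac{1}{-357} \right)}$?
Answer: $123029$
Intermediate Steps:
$\left(77404 + 46206\right) + T{\left(\frac{1}{-357} \right)} = \left(77404 + 46206\right) - 581 = 123610 - 581 = 123029$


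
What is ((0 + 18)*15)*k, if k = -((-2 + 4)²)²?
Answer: -4320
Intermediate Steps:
k = -16 (k = -(2²)² = -1*4² = -1*16 = -16)
((0 + 18)*15)*k = ((0 + 18)*15)*(-16) = (18*15)*(-16) = 270*(-16) = -4320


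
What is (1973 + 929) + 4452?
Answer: 7354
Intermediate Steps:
(1973 + 929) + 4452 = 2902 + 4452 = 7354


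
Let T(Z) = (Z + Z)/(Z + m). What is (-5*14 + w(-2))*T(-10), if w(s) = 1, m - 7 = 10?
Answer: 1380/7 ≈ 197.14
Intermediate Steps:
m = 17 (m = 7 + 10 = 17)
T(Z) = 2*Z/(17 + Z) (T(Z) = (Z + Z)/(Z + 17) = (2*Z)/(17 + Z) = 2*Z/(17 + Z))
(-5*14 + w(-2))*T(-10) = (-5*14 + 1)*(2*(-10)/(17 - 10)) = (-70 + 1)*(2*(-10)/7) = -138*(-10)/7 = -69*(-20/7) = 1380/7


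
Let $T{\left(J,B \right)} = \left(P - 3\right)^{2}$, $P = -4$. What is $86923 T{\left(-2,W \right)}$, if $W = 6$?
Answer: $4259227$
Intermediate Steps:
$T{\left(J,B \right)} = 49$ ($T{\left(J,B \right)} = \left(-4 - 3\right)^{2} = \left(-7\right)^{2} = 49$)
$86923 T{\left(-2,W \right)} = 86923 \cdot 49 = 4259227$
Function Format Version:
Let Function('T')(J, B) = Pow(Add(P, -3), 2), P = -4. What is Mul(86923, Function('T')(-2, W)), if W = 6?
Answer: 4259227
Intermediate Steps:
Function('T')(J, B) = 49 (Function('T')(J, B) = Pow(Add(-4, -3), 2) = Pow(-7, 2) = 49)
Mul(86923, Function('T')(-2, W)) = Mul(86923, 49) = 4259227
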